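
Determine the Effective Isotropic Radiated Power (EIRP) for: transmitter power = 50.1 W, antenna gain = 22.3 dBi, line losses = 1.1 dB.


Pt = 50.1 W = 16.9984 dBW
EIRP = Pt_dBW + Gt - losses = 16.9984 + 22.3 - 1.1 = 38.1984 dBW

38.1984 dBW


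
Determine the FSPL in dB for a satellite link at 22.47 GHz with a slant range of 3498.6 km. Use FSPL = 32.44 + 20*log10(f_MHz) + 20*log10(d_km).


f = 22.47 GHz = 22470.0000 MHz
d = 3498.6 km
FSPL = 32.44 + 20*log10(22470.0000) + 20*log10(3498.6)
FSPL = 32.44 + 87.0321 + 70.8779
FSPL = 190.3499 dB

190.3499 dB


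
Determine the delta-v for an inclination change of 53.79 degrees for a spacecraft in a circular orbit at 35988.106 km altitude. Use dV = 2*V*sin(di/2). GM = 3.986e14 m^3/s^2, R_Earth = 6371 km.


r = 42359.1060 km = 4.2359106e+07 m
V = sqrt(mu/r) = 3067.5755 m/s
di = 53.79 deg = 0.9388126 rad
dV = 2*V*sin(di/2) = 2*3067.5755*sin(0.4694063)
dV = 2775.2777 m/s = 2.7753 km/s

2.7753 km/s


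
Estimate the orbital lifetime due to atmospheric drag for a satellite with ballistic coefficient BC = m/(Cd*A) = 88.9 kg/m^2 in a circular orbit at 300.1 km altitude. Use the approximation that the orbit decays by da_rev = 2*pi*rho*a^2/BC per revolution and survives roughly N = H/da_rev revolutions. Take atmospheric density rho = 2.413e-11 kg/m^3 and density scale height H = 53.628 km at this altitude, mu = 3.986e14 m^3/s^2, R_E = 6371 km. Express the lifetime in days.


a = R_E + alt = 6671.1000 km = 6.6711e+06 m
da_rev = 2*pi*rho*a^2/BC = 2*pi*2.413e-11*(6.6711e+06)^2/88.9 = 75.898000 m per revolution
N = H/da_rev = 53628.0000 m / 75.898000 m = 706.5799 revolutions
P = 2*pi*sqrt(a^3/mu) = 5422.5978 s
lifetime = N*P = 706.5799 * 5422.5978 = 3.8314986e+06 s = 44.3460 days

44.3460 days


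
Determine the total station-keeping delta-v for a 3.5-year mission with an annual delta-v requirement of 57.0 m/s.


dV = rate * years = 57.0 * 3.5
dV = 199.5000 m/s

199.5000 m/s


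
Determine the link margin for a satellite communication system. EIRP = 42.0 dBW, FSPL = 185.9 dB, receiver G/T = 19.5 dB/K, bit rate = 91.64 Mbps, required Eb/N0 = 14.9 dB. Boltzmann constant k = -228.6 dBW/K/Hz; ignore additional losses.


C/N0 = EIRP - FSPL + G/T - k = 42.0 - 185.9 + 19.5 - (-228.6)
C/N0 = 104.2000 dB-Hz
R_b = 91.64 Mbps = 9.164e+07 bps -> 10*log10(R_b) = 79.6209 dB-Hz
Eb/N0 = C/N0 - 10*log10(R_b) = 104.2000 - 79.6209 = 24.5791 dB
Margin = Eb/N0 - Eb/N0_req = 24.5791 - 14.9 = 9.6791 dB (link closes)

9.6791 dB


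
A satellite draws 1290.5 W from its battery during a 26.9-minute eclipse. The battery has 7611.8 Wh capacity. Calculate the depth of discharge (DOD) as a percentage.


E_used = P * t / 60 = 1290.5 * 26.9 / 60 = 578.5742 Wh
DOD = E_used / E_total * 100 = 578.5742 / 7611.8 * 100
DOD = 7.6010 %

7.6010 %


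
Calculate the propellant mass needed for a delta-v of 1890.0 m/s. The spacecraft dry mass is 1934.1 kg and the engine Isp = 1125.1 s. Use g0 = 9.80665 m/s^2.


ve = Isp * g0 = 1125.1 * 9.80665 = 11033.461915 m/s
mass ratio = exp(dv/ve) = exp(1890.0/11033.461915) = 1.18684330
m_prop = m_dry * (mr - 1) = 1934.1 * (1.18684330 - 1)
m_prop = 361.3736 kg

361.3736 kg


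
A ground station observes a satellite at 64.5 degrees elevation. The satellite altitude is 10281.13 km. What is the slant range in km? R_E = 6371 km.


h = 10281.13 km, el = 64.5 deg
d = -R_E*sin(el) + sqrt((R_E*sin(el))^2 + 2*R_E*h + h^2)
d = -6371.0000*sin(1.1257) + sqrt((6371.0000*0.9025853)^2 + 2*6371.0000*10281.13 + 10281.13^2)
d = 10674.3227 km

10674.3227 km


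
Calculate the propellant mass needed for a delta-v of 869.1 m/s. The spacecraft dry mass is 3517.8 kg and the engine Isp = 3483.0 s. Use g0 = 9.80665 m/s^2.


ve = Isp * g0 = 3483.0 * 9.80665 = 34156.561950 m/s
mass ratio = exp(dv/ve) = exp(869.1/34156.561950) = 1.02577108
m_prop = m_dry * (mr - 1) = 3517.8 * (1.02577108 - 1)
m_prop = 90.6575 kg

90.6575 kg


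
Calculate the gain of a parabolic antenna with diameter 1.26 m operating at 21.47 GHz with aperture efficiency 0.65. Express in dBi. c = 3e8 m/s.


lambda = c/f = 3e8 / 2.147e+10 = 0.01397299 m
G = eta*(pi*D/lambda)^2 = 0.65*(pi*1.26/0.01397299)^2
G = 52164.5868 (linear)
G = 10*log10(52164.5868) = 47.1738 dBi

47.1738 dBi


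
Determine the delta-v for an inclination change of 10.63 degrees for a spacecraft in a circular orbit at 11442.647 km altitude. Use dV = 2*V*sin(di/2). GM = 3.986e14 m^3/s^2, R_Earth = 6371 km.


r = 17813.6470 km = 1.7813647e+07 m
V = sqrt(mu/r) = 4730.3386 m/s
di = 10.63 deg = 0.1855285 rad
dV = 2*V*sin(di/2) = 2*4730.3386*sin(0.09276425)
dV = 876.3545 m/s = 0.8763545 km/s

0.8764 km/s


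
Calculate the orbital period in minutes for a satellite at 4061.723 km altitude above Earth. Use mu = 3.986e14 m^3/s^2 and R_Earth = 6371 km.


r = 10432.7230 km = 1.0432723e+07 m
T = 2*pi*sqrt(r^3/mu) = 2*pi*sqrt(1.1355154e+21 / 3.986e14)
T = 10604.9283 s = 176.7488 min

176.7488 minutes


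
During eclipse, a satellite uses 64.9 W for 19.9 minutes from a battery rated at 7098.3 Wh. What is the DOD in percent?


E_used = P * t / 60 = 64.9 * 19.9 / 60 = 21.5252 Wh
DOD = E_used / E_total * 100 = 21.5252 / 7098.3 * 100
DOD = 0.303244 %

0.3032 %


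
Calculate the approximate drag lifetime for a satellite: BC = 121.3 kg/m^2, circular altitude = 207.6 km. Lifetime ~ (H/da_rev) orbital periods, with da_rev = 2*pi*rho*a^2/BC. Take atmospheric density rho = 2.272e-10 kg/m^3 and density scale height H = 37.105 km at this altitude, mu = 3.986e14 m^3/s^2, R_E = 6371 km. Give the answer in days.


a = R_E + alt = 6578.6000 km = 6.5786e+06 m
da_rev = 2*pi*rho*a^2/BC = 2*pi*2.272e-10*(6.5786e+06)^2/121.3 = 509.324252 m per revolution
N = H/da_rev = 37105.0000 m / 509.324252 m = 72.8514 revolutions
P = 2*pi*sqrt(a^3/mu) = 5310.2069 s
lifetime = N*P = 72.8514 * 5310.2069 = 386856.1650 s = 4.4775 days

4.4775 days


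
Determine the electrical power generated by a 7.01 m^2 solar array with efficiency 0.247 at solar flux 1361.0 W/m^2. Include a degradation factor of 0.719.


P = area * eta * S * degradation
P = 7.01 * 0.247 * 1361.0 * 0.719
P = 1694.3456 W

1694.3456 W


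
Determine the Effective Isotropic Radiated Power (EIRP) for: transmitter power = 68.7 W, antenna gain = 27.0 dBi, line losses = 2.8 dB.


Pt = 68.7 W = 18.3696 dBW
EIRP = Pt_dBW + Gt - losses = 18.3696 + 27.0 - 2.8 = 42.5696 dBW

42.5696 dBW


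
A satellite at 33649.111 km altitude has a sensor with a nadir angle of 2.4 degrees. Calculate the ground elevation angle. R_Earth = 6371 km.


r = R_E + alt = 40020.1110 km
Law of sines in the satellite / Earth-center / ground-point triangle:
  sin(nadir)/R_E = sin(90 + el)/r  =>  cos(el) = (r/R_E)*sin(nadir)
cos(el) = (40020.1110 / 6371.0000) * sin(2.4 deg) = 0.2630464
el = arccos(0.2630464) = 74.7491 deg
(Earth-central angle = 90 - nadir - el = 12.8509 deg)

74.7491 degrees


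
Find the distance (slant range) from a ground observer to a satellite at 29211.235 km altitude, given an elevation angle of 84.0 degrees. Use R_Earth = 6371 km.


h = 29211.235 km, el = 84.0 deg
d = -R_E*sin(el) + sqrt((R_E*sin(el))^2 + 2*R_E*h + h^2)
d = -6371.0000*sin(1.4661) + sqrt((6371.0000*0.9945219)^2 + 2*6371.0000*29211.235 + 29211.235^2)
d = 29239.9035 km

29239.9035 km


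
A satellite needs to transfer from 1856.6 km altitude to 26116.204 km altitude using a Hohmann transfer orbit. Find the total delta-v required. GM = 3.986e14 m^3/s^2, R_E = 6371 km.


r1 = 8227.6000 km = 8.2276e+06 m
r2 = 32487.2040 km = 3.2487204e+07 m
dv1 = sqrt(mu/r1)*(sqrt(2*r2/(r1+r2)) - 1) = 1832.4314 m/s
dv2 = sqrt(mu/r2)*(1 - sqrt(2*r1/(r1+r2))) = 1275.9427 m/s
total dv = |dv1| + |dv2| = 1832.4314 + 1275.9427 = 3108.3741 m/s = 3.1084 km/s

3.1084 km/s


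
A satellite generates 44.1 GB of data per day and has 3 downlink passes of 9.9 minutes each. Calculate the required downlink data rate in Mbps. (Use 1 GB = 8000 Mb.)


total contact time = 3 * 9.9 * 60 = 1782.0000 s
data = 44.1 GB = 352800.0000 Mb
rate = 352800.0000 / 1782.0000 = 197.9798 Mbps

197.9798 Mbps


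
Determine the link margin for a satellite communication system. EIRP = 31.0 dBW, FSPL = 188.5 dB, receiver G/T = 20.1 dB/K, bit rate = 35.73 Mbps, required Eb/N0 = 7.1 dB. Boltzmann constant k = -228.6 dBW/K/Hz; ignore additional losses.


C/N0 = EIRP - FSPL + G/T - k = 31.0 - 188.5 + 20.1 - (-228.6)
C/N0 = 91.2000 dB-Hz
R_b = 35.73 Mbps = 3.573e+07 bps -> 10*log10(R_b) = 75.5303 dB-Hz
Eb/N0 = C/N0 - 10*log10(R_b) = 91.2000 - 75.5303 = 15.6697 dB
Margin = Eb/N0 - Eb/N0_req = 15.6697 - 7.1 = 8.5697 dB (link closes)

8.5697 dB


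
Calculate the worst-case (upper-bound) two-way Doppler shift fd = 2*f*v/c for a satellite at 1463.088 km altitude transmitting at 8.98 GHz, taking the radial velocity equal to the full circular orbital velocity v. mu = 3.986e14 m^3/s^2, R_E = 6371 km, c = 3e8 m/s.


r = 7.834088e+06 m
v = sqrt(mu/r) = 7133.0361 m/s (worst-case radial velocity)
f = 8.98 GHz = 8.98e+09 Hz
fd = 2*f*v/c = 2*8.98e+09*7133.0361/3.0e+08
fd = 427031.0969 Hz

427031.0969 Hz


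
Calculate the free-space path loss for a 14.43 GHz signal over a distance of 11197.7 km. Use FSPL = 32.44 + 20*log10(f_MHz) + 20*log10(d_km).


f = 14.43 GHz = 14430.0000 MHz
d = 11197.7 km
FSPL = 32.44 + 20*log10(14430.0000) + 20*log10(11197.7)
FSPL = 32.44 + 83.1853 + 80.9826
FSPL = 196.6079 dB

196.6079 dB


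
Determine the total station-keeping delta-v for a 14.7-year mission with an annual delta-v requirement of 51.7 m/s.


dV = rate * years = 51.7 * 14.7
dV = 759.9900 m/s

759.9900 m/s


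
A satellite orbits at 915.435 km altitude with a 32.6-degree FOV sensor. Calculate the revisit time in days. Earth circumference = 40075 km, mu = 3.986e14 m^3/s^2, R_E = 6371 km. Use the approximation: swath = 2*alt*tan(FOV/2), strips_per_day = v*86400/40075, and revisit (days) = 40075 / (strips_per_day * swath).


swath = 2*915.435*tan(0.2844887) = 535.3839 km
v = sqrt(mu/r) = 7396.2418 m/s = 7.3962 km/s
strips/day = v*86400/40075 = 7.3962*86400/40075 = 15.9460
coverage/day = strips * swath = 15.9460 * 535.3839 = 8537.2221 km
revisit = 40075 / 8537.2221 = 4.6941 days

4.6941 days


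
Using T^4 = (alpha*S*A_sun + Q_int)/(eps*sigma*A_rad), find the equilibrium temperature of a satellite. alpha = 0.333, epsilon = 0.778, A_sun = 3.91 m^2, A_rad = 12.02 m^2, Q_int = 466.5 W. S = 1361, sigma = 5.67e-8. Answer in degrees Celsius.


Numerator = alpha*S*A_sun + Q_int = 0.333*1361*3.91 + 466.5 = 2238.5628 W
Denominator = eps*sigma*A_rad = 0.778*5.67e-8*12.02 = 5.3023345e-07 W/K^4
T^4 = 4.2218438e+09 K^4
T = 254.9033 K = -18.2467 C

-18.2467 degrees Celsius


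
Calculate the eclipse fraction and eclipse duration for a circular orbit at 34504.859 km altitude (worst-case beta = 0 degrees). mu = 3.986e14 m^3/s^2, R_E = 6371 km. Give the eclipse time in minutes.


r = 40875.8590 km
T = 1370.7565 min
Eclipse fraction = arcsin(R_E/r)/pi = arcsin(6371.0000/40875.8590)/pi
= arcsin(0.1558622)/pi = 0.04981557
Eclipse duration = 0.04981557 * 1370.7565 = 68.2850 min

68.2850 minutes


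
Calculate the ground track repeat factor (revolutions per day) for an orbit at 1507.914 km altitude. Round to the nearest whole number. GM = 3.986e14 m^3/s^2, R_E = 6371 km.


r = 7.878914e+06 m
T = 2*pi*sqrt(r^3/mu) = 6960.0244 s = 116.0004 min
revs/day = 1440 / 116.0004 = 12.4137
Rounded: 12 revolutions per day

12 revolutions per day


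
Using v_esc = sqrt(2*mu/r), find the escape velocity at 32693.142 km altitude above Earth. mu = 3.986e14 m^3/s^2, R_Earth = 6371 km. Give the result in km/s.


r = 6371.0 + 32693.142 = 39064.1420 km = 3.9064142e+07 m
v_esc = sqrt(2*mu/r) = sqrt(2*3.986e14 / 3.9064142e+07)
v_esc = 4517.4619 m/s = 4.5175 km/s

4.5175 km/s


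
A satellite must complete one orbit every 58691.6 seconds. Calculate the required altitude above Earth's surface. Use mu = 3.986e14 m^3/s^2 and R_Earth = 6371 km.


T = 58691.6 s
r = (mu*T^2/(4*pi^2))^(1/3) = (3.986e14 * 58691.6^2 / (4*pi^2))^(1/3)
r = 3.2641979e+07 m = 32641.9793 km
alt = r - R_E = 32641.9793 - 6371 = 26270.9793 km

26270.9793 km


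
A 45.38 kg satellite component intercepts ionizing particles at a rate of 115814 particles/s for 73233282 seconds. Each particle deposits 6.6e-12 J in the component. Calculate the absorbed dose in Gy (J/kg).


Total energy deposited = rate * time * E_per
  = 115814 * 73233282 * 6.6e-12 = 55.9775 J
Dose = E_total / mass = 55.9775 / 45.38
Dose = 1.2335 Gy

1.2335 Gy


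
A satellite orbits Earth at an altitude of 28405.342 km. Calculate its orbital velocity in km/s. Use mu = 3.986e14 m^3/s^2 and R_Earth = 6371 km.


r = R_E + alt = 6371.0 + 28405.342 = 34776.3420 km = 3.4776342e+07 m
v = sqrt(mu/r) = sqrt(3.986e14 / 3.4776342e+07) = 3385.5302 m/s = 3.3855 km/s

3.3855 km/s


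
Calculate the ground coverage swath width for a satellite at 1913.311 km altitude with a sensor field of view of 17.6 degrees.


FOV = 17.6 deg = 0.3071779 rad
swath = 2 * alt * tan(FOV/2) = 2 * 1913.311 * tan(0.153589)
swath = 2 * 1913.311 * 0.1548082
swath = 592.3924 km

592.3924 km


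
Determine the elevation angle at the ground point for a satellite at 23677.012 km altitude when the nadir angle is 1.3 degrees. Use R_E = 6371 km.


r = R_E + alt = 30048.0120 km
Law of sines in the satellite / Earth-center / ground-point triangle:
  sin(nadir)/R_E = sin(90 + el)/r  =>  cos(el) = (r/R_E)*sin(nadir)
cos(el) = (30048.0120 / 6371.0000) * sin(1.3 deg) = 0.1070019
el = arccos(0.1070019) = 83.8575 deg
(Earth-central angle = 90 - nadir - el = 4.8425 deg)

83.8575 degrees


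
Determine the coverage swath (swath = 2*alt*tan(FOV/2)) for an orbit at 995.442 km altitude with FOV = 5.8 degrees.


FOV = 5.8 deg = 0.1012291 rad
swath = 2 * alt * tan(FOV/2) = 2 * 995.442 * tan(0.05061455)
swath = 2 * 995.442 * 0.05065781
swath = 100.8538 km

100.8538 km


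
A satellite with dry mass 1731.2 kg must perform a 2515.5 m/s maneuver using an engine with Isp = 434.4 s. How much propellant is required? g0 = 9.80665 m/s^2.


ve = Isp * g0 = 434.4 * 9.80665 = 4260.008760 m/s
mass ratio = exp(dv/ve) = exp(2515.5/4260.008760) = 1.80487573
m_prop = m_dry * (mr - 1) = 1731.2 * (1.80487573 - 1)
m_prop = 1393.4009 kg

1393.4009 kg


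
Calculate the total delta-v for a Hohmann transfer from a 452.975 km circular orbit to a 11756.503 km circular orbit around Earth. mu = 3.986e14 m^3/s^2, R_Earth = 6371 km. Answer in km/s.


r1 = 6823.9750 km = 6.823975e+06 m
r2 = 18127.5030 km = 1.8127503e+07 m
dv1 = sqrt(mu/r1)*(sqrt(2*r2/(r1+r2)) - 1) = 1569.9208 m/s
dv2 = sqrt(mu/r2)*(1 - sqrt(2*r1/(r1+r2))) = 1221.1607 m/s
total dv = |dv1| + |dv2| = 1569.9208 + 1221.1607 = 2791.0815 m/s = 2.7911 km/s

2.7911 km/s


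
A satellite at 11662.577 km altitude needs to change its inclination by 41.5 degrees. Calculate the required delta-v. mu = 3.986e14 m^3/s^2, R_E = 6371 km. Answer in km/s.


r = 18033.5770 km = 1.8033577e+07 m
V = sqrt(mu/r) = 4701.4055 m/s
di = 41.5 deg = 0.7243116 rad
dV = 2*V*sin(di/2) = 2*4701.4055*sin(0.3621558)
dV = 3331.3316 m/s = 3.3313 km/s

3.3313 km/s


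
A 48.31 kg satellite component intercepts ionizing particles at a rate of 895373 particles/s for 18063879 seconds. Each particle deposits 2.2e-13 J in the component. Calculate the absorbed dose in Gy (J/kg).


Total energy deposited = rate * time * E_per
  = 895373 * 18063879 * 2.2e-13 = 3.5583 J
Dose = E_total / mass = 3.5583 / 48.31
Dose = 0.07365473 Gy

0.0737 Gy


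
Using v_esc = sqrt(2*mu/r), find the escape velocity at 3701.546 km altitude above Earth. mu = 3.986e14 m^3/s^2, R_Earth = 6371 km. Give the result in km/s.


r = 6371.0 + 3701.546 = 10072.5460 km = 1.0072546e+07 m
v_esc = sqrt(2*mu/r) = sqrt(2*3.986e14 / 1.0072546e+07)
v_esc = 8896.3941 m/s = 8.8964 km/s

8.8964 km/s


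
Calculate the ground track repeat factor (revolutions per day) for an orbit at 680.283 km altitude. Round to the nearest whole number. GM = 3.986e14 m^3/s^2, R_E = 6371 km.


r = 7.051283e+06 m
T = 2*pi*sqrt(r^3/mu) = 5892.6879 s = 98.2115 min
revs/day = 1440 / 98.2115 = 14.6622
Rounded: 15 revolutions per day

15 revolutions per day


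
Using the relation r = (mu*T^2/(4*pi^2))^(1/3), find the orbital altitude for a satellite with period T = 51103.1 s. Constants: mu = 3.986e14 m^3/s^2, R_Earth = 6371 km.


T = 51103.1 s
r = (mu*T^2/(4*pi^2))^(1/3) = (3.986e14 * 51103.1^2 / (4*pi^2))^(1/3)
r = 2.9763958e+07 m = 29763.9580 km
alt = r - R_E = 29763.9580 - 6371 = 23392.9580 km

23392.9580 km


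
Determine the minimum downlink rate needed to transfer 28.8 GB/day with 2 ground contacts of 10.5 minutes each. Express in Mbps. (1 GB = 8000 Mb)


total contact time = 2 * 10.5 * 60 = 1260.0000 s
data = 28.8 GB = 230400.0000 Mb
rate = 230400.0000 / 1260.0000 = 182.8571 Mbps

182.8571 Mbps


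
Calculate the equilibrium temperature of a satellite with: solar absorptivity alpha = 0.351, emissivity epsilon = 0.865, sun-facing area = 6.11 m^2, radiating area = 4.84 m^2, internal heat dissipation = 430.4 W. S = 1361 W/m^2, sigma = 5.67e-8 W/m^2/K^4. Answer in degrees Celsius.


Numerator = alpha*S*A_sun + Q_int = 0.351*1361*6.11 + 430.4 = 3349.2142 W
Denominator = eps*sigma*A_rad = 0.865*5.67e-8*4.84 = 2.3738022e-07 W/K^4
T^4 = 1.410907e+10 K^4
T = 344.6471 K = 71.4971 C

71.4971 degrees Celsius


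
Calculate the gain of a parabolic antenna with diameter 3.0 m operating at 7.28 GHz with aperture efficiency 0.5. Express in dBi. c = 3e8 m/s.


lambda = c/f = 3e8 / 7.28e+09 = 0.04120879 m
G = eta*(pi*D/lambda)^2 = 0.5*(pi*3.0/0.04120879)^2
G = 26153.6621 (linear)
G = 10*log10(26153.6621) = 44.1753 dBi

44.1753 dBi


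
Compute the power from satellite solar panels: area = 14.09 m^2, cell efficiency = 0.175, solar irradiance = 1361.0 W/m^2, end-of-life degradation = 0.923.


P = area * eta * S * degradation
P = 14.09 * 0.175 * 1361.0 * 0.923
P = 3097.4825 W

3097.4825 W


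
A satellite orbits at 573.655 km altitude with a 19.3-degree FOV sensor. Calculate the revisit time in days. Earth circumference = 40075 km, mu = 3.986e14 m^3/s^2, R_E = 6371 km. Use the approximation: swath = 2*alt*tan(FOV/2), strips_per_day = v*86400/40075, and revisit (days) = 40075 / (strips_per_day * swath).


swath = 2*573.655*tan(0.1684243) = 195.0830 km
v = sqrt(mu/r) = 7576.0583 m/s = 7.5761 km/s
strips/day = v*86400/40075 = 7.5761*86400/40075 = 16.3337
coverage/day = strips * swath = 16.3337 * 195.0830 = 3186.4190 km
revisit = 40075 / 3186.4190 = 12.5768 days

12.5768 days


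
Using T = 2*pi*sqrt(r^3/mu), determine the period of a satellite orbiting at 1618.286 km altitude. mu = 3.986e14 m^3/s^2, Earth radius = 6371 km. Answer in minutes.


r = 7989.2860 km = 7.989286e+06 m
T = 2*pi*sqrt(r^3/mu) = 2*pi*sqrt(5.0994567e+20 / 3.986e14)
T = 7106.7849 s = 118.4464 min

118.4464 minutes


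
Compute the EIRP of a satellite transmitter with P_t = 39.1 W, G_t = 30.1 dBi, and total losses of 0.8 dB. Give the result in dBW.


Pt = 39.1 W = 15.9218 dBW
EIRP = Pt_dBW + Gt - losses = 15.9218 + 30.1 - 0.8 = 45.2218 dBW

45.2218 dBW


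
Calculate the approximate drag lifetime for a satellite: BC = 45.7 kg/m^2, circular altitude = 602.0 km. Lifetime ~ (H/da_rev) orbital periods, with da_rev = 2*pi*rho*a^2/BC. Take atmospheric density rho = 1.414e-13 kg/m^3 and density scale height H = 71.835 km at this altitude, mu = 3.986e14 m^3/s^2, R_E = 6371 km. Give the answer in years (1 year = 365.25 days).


a = R_E + alt = 6973.0000 km = 6.973e+06 m
da_rev = 2*pi*rho*a^2/BC = 2*pi*1.414e-13*(6.973e+06)^2/45.7 = 0.945262454 m per revolution
N = H/da_rev = 71835.0000 m / 0.945262454 m = 75994.7670 revolutions
P = 2*pi*sqrt(a^3/mu) = 5794.8303 s
lifetime = N*P = 75994.7670 * 5794.8303 = 4.4037678e+08 s = 5096.9534 days
years = 5096.9534 / 365.25 = 13.9547 years

13.9547 years


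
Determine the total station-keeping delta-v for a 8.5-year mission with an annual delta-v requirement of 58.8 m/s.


dV = rate * years = 58.8 * 8.5
dV = 499.8000 m/s

499.8000 m/s


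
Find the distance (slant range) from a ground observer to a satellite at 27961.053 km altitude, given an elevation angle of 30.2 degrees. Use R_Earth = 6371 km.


h = 27961.053 km, el = 30.2 deg
d = -R_E*sin(el) + sqrt((R_E*sin(el))^2 + 2*R_E*h + h^2)
d = -6371.0000*sin(0.5270894) + sqrt((6371.0000*0.5030199)^2 + 2*6371.0000*27961.053 + 27961.053^2)
d = 30682.8768 km

30682.8768 km


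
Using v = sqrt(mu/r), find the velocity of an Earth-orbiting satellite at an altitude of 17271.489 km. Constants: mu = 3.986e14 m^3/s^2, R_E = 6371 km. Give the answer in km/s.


r = R_E + alt = 6371.0 + 17271.489 = 23642.4890 km = 2.3642489e+07 m
v = sqrt(mu/r) = sqrt(3.986e14 / 2.3642489e+07) = 4106.0293 m/s = 4.1060 km/s

4.1060 km/s


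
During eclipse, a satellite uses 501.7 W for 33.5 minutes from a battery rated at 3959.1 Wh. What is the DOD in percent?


E_used = P * t / 60 = 501.7 * 33.5 / 60 = 280.1158 Wh
DOD = E_used / E_total * 100 = 280.1158 / 3959.1 * 100
DOD = 7.0752 %

7.0752 %


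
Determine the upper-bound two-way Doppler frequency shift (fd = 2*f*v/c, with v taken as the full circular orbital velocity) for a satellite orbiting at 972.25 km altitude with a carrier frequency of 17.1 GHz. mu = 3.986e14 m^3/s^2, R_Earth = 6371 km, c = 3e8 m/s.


r = 7.34325e+06 m
v = sqrt(mu/r) = 7367.5737 m/s (worst-case radial velocity)
f = 17.1 GHz = 1.71e+10 Hz
fd = 2*f*v/c = 2*1.71e+10*7367.5737/3.0e+08
fd = 839903.4043 Hz

839903.4043 Hz


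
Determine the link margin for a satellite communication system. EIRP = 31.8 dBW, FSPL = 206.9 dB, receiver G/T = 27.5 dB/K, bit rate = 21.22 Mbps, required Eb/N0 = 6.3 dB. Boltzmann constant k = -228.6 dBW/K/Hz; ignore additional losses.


C/N0 = EIRP - FSPL + G/T - k = 31.8 - 206.9 + 27.5 - (-228.6)
C/N0 = 81.0000 dB-Hz
R_b = 21.22 Mbps = 2.122e+07 bps -> 10*log10(R_b) = 73.2675 dB-Hz
Eb/N0 = C/N0 - 10*log10(R_b) = 81.0000 - 73.2675 = 7.7325 dB
Margin = Eb/N0 - Eb/N0_req = 7.7325 - 6.3 = 1.4325 dB (link closes)

1.4325 dB


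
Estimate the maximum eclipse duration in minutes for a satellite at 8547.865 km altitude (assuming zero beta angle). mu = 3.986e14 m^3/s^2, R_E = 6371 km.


r = 14918.8650 km
T = 302.2481 min
Eclipse fraction = arcsin(R_E/r)/pi = arcsin(6371.0000/14918.8650)/pi
= arcsin(0.4270432)/pi = 0.1404448
Eclipse duration = 0.1404448 * 302.2481 = 42.4492 min

42.4492 minutes


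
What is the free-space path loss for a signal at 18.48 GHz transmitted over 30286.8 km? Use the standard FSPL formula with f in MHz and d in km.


f = 18.48 GHz = 18480.0000 MHz
d = 30286.8 km
FSPL = 32.44 + 20*log10(18480.0000) + 20*log10(30286.8)
FSPL = 32.44 + 85.3340 + 89.6251
FSPL = 207.3991 dB

207.3991 dB


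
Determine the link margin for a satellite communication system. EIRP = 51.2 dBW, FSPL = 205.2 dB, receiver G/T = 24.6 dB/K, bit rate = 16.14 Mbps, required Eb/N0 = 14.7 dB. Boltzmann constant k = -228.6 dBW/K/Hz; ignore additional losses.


C/N0 = EIRP - FSPL + G/T - k = 51.2 - 205.2 + 24.6 - (-228.6)
C/N0 = 99.2000 dB-Hz
R_b = 16.14 Mbps = 1.614e+07 bps -> 10*log10(R_b) = 72.0790 dB-Hz
Eb/N0 = C/N0 - 10*log10(R_b) = 99.2000 - 72.0790 = 27.1210 dB
Margin = Eb/N0 - Eb/N0_req = 27.1210 - 14.7 = 12.4210 dB (link closes)

12.4210 dB


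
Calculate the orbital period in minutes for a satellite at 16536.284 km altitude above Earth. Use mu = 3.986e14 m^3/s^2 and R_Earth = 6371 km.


r = 22907.2840 km = 2.2907284e+07 m
T = 2*pi*sqrt(r^3/mu) = 2*pi*sqrt(1.2020452e+22 / 3.986e14)
T = 34504.1729 s = 575.0695 min

575.0695 minutes


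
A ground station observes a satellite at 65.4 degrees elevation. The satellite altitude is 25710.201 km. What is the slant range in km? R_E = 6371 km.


h = 25710.201 km, el = 65.4 deg
d = -R_E*sin(el) + sqrt((R_E*sin(el))^2 + 2*R_E*h + h^2)
d = -6371.0000*sin(1.1414) + sqrt((6371.0000*0.9092361)^2 + 2*6371.0000*25710.201 + 25710.201^2)
d = 26178.6454 km

26178.6454 km


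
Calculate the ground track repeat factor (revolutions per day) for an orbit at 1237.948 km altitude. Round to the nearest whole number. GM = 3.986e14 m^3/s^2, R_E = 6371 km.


r = 7.608948e+06 m
T = 2*pi*sqrt(r^3/mu) = 6605.3851 s = 110.0898 min
revs/day = 1440 / 110.0898 = 13.0802
Rounded: 13 revolutions per day

13 revolutions per day


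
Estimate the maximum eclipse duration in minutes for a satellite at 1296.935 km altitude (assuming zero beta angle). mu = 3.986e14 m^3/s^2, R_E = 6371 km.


r = 7667.9350 km
T = 111.3724 min
Eclipse fraction = arcsin(R_E/r)/pi = arcsin(6371.0000/7667.9350)/pi
= arcsin(0.8308625)/pi = 0.3121525
Eclipse duration = 0.3121525 * 111.3724 = 34.7652 min

34.7652 minutes


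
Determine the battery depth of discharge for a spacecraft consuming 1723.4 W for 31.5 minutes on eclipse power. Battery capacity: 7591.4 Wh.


E_used = P * t / 60 = 1723.4 * 31.5 / 60 = 904.7850 Wh
DOD = E_used / E_total * 100 = 904.7850 / 7591.4 * 100
DOD = 11.9186 %

11.9186 %


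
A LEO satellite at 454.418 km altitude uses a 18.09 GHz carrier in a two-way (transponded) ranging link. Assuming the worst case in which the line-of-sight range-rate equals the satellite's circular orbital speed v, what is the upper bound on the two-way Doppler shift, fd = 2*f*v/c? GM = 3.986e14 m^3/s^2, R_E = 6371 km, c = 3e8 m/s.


r = 6.825418e+06 m
v = sqrt(mu/r) = 7641.9470 m/s (worst-case radial velocity)
f = 18.09 GHz = 1.809e+10 Hz
fd = 2*f*v/c = 2*1.809e+10*7641.9470/3.0e+08
fd = 921618.8063 Hz

921618.8063 Hz


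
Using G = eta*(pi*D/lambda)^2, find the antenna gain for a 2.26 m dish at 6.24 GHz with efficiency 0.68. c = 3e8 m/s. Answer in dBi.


lambda = c/f = 3e8 / 6.24e+09 = 0.04807692 m
G = eta*(pi*D/lambda)^2 = 0.68*(pi*2.26/0.04807692)^2
G = 14830.3775 (linear)
G = 10*log10(14830.3775) = 41.7115 dBi

41.7115 dBi


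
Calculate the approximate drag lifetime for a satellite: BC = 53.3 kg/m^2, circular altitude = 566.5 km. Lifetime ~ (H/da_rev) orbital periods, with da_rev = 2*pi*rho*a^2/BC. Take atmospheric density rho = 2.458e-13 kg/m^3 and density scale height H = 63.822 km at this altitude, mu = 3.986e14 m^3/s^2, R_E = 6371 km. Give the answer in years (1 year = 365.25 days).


a = R_E + alt = 6937.5000 km = 6.9375e+06 m
da_rev = 2*pi*rho*a^2/BC = 2*pi*2.458e-13*(6.9375e+06)^2/53.3 = 1.394571 m per revolution
N = H/da_rev = 63822.0000 m / 1.394571 m = 45764.6220 revolutions
P = 2*pi*sqrt(a^3/mu) = 5750.6338 s
lifetime = N*P = 45764.6220 * 5750.6338 = 2.6317558e+08 s = 3046.0137 days
years = 3046.0137 / 365.25 = 8.3395 years

8.3395 years


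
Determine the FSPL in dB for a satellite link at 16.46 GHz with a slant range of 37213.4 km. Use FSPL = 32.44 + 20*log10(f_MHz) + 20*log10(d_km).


f = 16.46 GHz = 16460.0000 MHz
d = 37213.4 km
FSPL = 32.44 + 20*log10(16460.0000) + 20*log10(37213.4)
FSPL = 32.44 + 84.3286 + 91.4140
FSPL = 208.1826 dB

208.1826 dB


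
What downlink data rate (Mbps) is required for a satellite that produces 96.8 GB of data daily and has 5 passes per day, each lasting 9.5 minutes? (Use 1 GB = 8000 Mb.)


total contact time = 5 * 9.5 * 60 = 2850.0000 s
data = 96.8 GB = 774400.0000 Mb
rate = 774400.0000 / 2850.0000 = 271.7193 Mbps

271.7193 Mbps


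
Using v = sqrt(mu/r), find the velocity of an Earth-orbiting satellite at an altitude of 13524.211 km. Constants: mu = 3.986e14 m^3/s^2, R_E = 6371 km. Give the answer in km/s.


r = R_E + alt = 6371.0 + 13524.211 = 19895.2110 km = 1.9895211e+07 m
v = sqrt(mu/r) = sqrt(3.986e14 / 1.9895211e+07) = 4476.0443 m/s = 4.4760 km/s

4.4760 km/s


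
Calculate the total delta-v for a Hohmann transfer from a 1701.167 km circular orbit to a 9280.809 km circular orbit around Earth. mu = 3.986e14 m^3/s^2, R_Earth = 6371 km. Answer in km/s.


r1 = 8072.1670 km = 8.072167e+06 m
r2 = 15651.8090 km = 1.5651809e+07 m
dv1 = sqrt(mu/r1)*(sqrt(2*r2/(r1+r2)) - 1) = 1044.8662 m/s
dv2 = sqrt(mu/r2)*(1 - sqrt(2*r1/(r1+r2))) = 883.4902 m/s
total dv = |dv1| + |dv2| = 1044.8662 + 883.4902 = 1928.3564 m/s = 1.9284 km/s

1.9284 km/s


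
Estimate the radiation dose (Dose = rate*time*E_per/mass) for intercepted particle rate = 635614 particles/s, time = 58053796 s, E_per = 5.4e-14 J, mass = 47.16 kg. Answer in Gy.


Total energy deposited = rate * time * E_per
  = 635614 * 58053796 * 5.4e-14 = 1.9926 J
Dose = E_total / mass = 1.9926 / 47.16
Dose = 0.04225169 Gy

0.0423 Gy


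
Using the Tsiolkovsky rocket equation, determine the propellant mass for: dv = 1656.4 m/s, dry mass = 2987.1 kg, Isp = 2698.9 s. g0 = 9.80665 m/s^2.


ve = Isp * g0 = 2698.9 * 9.80665 = 26467.167685 m/s
mass ratio = exp(dv/ve) = exp(1656.4/26467.167685) = 1.06458303
m_prop = m_dry * (mr - 1) = 2987.1 * (1.06458303 - 1)
m_prop = 192.9160 kg

192.9160 kg


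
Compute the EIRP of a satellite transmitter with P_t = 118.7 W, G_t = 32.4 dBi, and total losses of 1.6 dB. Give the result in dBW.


Pt = 118.7 W = 20.7445 dBW
EIRP = Pt_dBW + Gt - losses = 20.7445 + 32.4 - 1.6 = 51.5445 dBW

51.5445 dBW


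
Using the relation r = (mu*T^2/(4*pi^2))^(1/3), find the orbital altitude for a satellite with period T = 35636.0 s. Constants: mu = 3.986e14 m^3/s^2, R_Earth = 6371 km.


T = 35636.0 s
r = (mu*T^2/(4*pi^2))^(1/3) = (3.986e14 * 35636.0^2 / (4*pi^2))^(1/3)
r = 2.340553e+07 m = 23405.5303 km
alt = r - R_E = 23405.5303 - 6371 = 17034.5303 km

17034.5303 km


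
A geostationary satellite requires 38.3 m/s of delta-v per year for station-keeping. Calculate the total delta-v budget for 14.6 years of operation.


dV = rate * years = 38.3 * 14.6
dV = 559.1800 m/s

559.1800 m/s


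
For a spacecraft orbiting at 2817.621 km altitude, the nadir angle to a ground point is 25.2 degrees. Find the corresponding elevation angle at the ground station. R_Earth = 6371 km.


r = R_E + alt = 9188.6210 km
Law of sines in the satellite / Earth-center / ground-point triangle:
  sin(nadir)/R_E = sin(90 + el)/r  =>  cos(el) = (r/R_E)*sin(nadir)
cos(el) = (9188.6210 / 6371.0000) * sin(25.2 deg) = 0.6140833
el = arccos(0.6140833) = 52.1147 deg
(Earth-central angle = 90 - nadir - el = 12.6853 deg)

52.1147 degrees


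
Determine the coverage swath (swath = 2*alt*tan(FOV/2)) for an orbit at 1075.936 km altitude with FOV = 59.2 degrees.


FOV = 59.2 deg = 1.0332 rad
swath = 2 * alt * tan(FOV/2) = 2 * 1075.936 * tan(0.5166175)
swath = 2 * 1075.936 * 0.5680791
swath = 1222.4334 km

1222.4334 km


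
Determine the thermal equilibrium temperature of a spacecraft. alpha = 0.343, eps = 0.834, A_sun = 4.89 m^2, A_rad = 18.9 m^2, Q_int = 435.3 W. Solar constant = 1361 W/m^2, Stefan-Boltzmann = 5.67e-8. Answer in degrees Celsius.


Numerator = alpha*S*A_sun + Q_int = 0.343*1361*4.89 + 435.3 = 2718.0645 W
Denominator = eps*sigma*A_rad = 0.834*5.67e-8*18.9 = 8.9373942e-07 W/K^4
T^4 = 3.041227e+09 K^4
T = 234.8347 K = -38.3153 C

-38.3153 degrees Celsius


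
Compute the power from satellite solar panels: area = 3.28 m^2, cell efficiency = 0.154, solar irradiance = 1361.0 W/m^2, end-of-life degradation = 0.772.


P = area * eta * S * degradation
P = 3.28 * 0.154 * 1361.0 * 0.772
P = 530.7255 W

530.7255 W


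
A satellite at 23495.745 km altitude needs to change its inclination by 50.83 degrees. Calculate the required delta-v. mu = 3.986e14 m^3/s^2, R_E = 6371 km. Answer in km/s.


r = 29866.7450 km = 2.9866745e+07 m
V = sqrt(mu/r) = 3653.2105 m/s
di = 50.83 deg = 0.8871509 rad
dV = 2*V*sin(di/2) = 2*3653.2105*sin(0.4435754)
dV = 3135.7085 m/s = 3.1357 km/s

3.1357 km/s


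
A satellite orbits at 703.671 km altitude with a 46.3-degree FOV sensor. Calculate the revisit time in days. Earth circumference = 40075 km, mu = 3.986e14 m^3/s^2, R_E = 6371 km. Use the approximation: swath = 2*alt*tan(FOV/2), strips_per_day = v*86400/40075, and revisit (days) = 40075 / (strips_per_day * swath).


swath = 2*703.671*tan(0.4040437) = 601.7344 km
v = sqrt(mu/r) = 7506.1203 m/s = 7.5061 km/s
strips/day = v*86400/40075 = 7.5061*86400/40075 = 16.1829
coverage/day = strips * swath = 16.1829 * 601.7344 = 9737.7930 km
revisit = 40075 / 9737.7930 = 4.1154 days

4.1154 days


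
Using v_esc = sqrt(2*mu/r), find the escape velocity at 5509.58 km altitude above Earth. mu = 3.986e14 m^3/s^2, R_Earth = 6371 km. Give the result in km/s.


r = 6371.0 + 5509.58 = 11880.5800 km = 1.188058e+07 m
v_esc = sqrt(2*mu/r) = sqrt(2*3.986e14 / 1.188058e+07)
v_esc = 8191.5262 m/s = 8.1915 km/s

8.1915 km/s


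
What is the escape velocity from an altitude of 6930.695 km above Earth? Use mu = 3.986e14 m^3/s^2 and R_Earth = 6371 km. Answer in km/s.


r = 6371.0 + 6930.695 = 13301.6950 km = 1.3301695e+07 m
v_esc = sqrt(2*mu/r) = sqrt(2*3.986e14 / 1.3301695e+07)
v_esc = 7741.5897 m/s = 7.7416 km/s

7.7416 km/s


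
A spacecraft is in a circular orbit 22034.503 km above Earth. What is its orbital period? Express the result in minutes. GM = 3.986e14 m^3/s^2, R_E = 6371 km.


r = 28405.5030 km = 2.8405503e+07 m
T = 2*pi*sqrt(r^3/mu) = 2*pi*sqrt(2.2919622e+22 / 3.986e14)
T = 47644.7385 s = 794.0790 min

794.0790 minutes


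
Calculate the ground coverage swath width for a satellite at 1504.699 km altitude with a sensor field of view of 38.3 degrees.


FOV = 38.3 deg = 0.6684611 rad
swath = 2 * alt * tan(FOV/2) = 2 * 1504.699 * tan(0.3342306)
swath = 2 * 1504.699 * 0.3472586
swath = 1045.0395 km

1045.0395 km


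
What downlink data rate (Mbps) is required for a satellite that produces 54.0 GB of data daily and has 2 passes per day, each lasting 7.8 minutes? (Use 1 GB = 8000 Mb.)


total contact time = 2 * 7.8 * 60 = 936.0000 s
data = 54.0 GB = 432000.0000 Mb
rate = 432000.0000 / 936.0000 = 461.5385 Mbps

461.5385 Mbps


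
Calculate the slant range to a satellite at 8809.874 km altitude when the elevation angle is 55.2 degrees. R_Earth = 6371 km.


h = 8809.874 km, el = 55.2 deg
d = -R_E*sin(el) + sqrt((R_E*sin(el))^2 + 2*R_E*h + h^2)
d = -6371.0000*sin(0.9634217) + sqrt((6371.0000*0.8211492)^2 + 2*6371.0000*8809.874 + 8809.874^2)
d = 9507.4652 km

9507.4652 km


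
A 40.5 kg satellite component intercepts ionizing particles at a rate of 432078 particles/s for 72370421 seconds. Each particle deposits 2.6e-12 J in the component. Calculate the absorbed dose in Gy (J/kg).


Total energy deposited = rate * time * E_per
  = 432078 * 72370421 * 2.6e-12 = 81.3011 J
Dose = E_total / mass = 81.3011 / 40.5
Dose = 2.0074 Gy

2.0074 Gy


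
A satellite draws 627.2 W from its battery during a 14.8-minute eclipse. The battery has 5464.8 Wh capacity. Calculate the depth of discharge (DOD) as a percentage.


E_used = P * t / 60 = 627.2 * 14.8 / 60 = 154.7093 Wh
DOD = E_used / E_total * 100 = 154.7093 / 5464.8 * 100
DOD = 2.8310 %

2.8310 %


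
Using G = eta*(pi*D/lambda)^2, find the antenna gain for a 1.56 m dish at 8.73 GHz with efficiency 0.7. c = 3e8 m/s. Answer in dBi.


lambda = c/f = 3e8 / 8.73e+09 = 0.03436426 m
G = eta*(pi*D/lambda)^2 = 0.7*(pi*1.56/0.03436426)^2
G = 14237.4745 (linear)
G = 10*log10(14237.4745) = 41.5343 dBi

41.5343 dBi


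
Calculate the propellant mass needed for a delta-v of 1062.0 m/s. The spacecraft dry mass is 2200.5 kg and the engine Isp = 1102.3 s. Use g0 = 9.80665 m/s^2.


ve = Isp * g0 = 1102.3 * 9.80665 = 10809.870295 m/s
mass ratio = exp(dv/ve) = exp(1062.0/10809.870295) = 1.10323144
m_prop = m_dry * (mr - 1) = 2200.5 * (1.10323144 - 1)
m_prop = 227.1608 kg

227.1608 kg


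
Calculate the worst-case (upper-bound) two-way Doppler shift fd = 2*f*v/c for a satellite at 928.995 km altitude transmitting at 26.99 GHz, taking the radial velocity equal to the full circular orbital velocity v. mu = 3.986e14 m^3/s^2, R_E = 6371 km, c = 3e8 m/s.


r = 7.299995e+06 m
v = sqrt(mu/r) = 7389.3692 m/s (worst-case radial velocity)
f = 26.99 GHz = 2.699e+10 Hz
fd = 2*f*v/c = 2*2.699e+10*7389.3692/3.0e+08
fd = 1.3295938e+06 Hz

1.3296e+06 Hz


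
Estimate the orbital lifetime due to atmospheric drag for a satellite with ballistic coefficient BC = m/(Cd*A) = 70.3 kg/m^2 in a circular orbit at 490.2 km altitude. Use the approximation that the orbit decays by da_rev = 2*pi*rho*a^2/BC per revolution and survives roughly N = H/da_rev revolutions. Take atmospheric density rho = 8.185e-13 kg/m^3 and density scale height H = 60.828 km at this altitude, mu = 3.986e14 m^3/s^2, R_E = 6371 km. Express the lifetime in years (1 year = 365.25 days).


a = R_E + alt = 6861.2000 km = 6.8612e+06 m
da_rev = 2*pi*rho*a^2/BC = 2*pi*8.185e-13*(6.8612e+06)^2/70.3 = 3.443843 m per revolution
N = H/da_rev = 60828.0000 m / 3.443843 m = 17662.8244 revolutions
P = 2*pi*sqrt(a^3/mu) = 5656.0252 s
lifetime = N*P = 17662.8244 * 5656.0252 = 9.9901381e+07 s = 1156.2660 days
years = 1156.2660 / 365.25 = 3.1657 years

3.1657 years


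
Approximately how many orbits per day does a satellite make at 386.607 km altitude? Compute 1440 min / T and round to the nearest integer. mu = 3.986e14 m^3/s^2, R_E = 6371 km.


r = 6.757607e+06 m
T = 2*pi*sqrt(r^3/mu) = 5528.4148 s = 92.1402 min
revs/day = 1440 / 92.1402 = 15.6283
Rounded: 16 revolutions per day

16 revolutions per day


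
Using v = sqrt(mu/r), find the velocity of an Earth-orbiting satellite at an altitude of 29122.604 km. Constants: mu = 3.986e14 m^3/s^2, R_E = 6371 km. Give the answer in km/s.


r = R_E + alt = 6371.0 + 29122.604 = 35493.6040 km = 3.5493604e+07 m
v = sqrt(mu/r) = sqrt(3.986e14 / 3.5493604e+07) = 3351.1479 m/s = 3.3511 km/s

3.3511 km/s


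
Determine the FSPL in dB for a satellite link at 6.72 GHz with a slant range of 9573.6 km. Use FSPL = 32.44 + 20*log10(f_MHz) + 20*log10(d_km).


f = 6.72 GHz = 6720.0000 MHz
d = 9573.6 km
FSPL = 32.44 + 20*log10(6720.0000) + 20*log10(9573.6)
FSPL = 32.44 + 76.5474 + 79.6215
FSPL = 188.6089 dB

188.6089 dB


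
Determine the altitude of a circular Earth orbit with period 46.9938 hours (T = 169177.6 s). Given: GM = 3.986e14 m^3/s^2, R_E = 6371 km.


T = 169177.6 s
r = (mu*T^2/(4*pi^2))^(1/3) = (3.986e14 * 169177.6^2 / (4*pi^2))^(1/3)
r = 6.6113136e+07 m = 66113.1362 km
alt = r - R_E = 66113.1362 - 6371 = 59742.1362 km

59742.1362 km


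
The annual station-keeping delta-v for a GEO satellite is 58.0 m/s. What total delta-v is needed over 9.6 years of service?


dV = rate * years = 58.0 * 9.6
dV = 556.8000 m/s

556.8000 m/s


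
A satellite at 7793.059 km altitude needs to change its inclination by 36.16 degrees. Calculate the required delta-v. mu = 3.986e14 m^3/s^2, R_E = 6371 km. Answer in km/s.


r = 14164.0590 km = 1.4164059e+07 m
V = sqrt(mu/r) = 5304.8705 m/s
di = 36.16 deg = 0.6311111 rad
dV = 2*V*sin(di/2) = 2*5304.8705*sin(0.3155555)
dV = 3292.6760 m/s = 3.2927 km/s

3.2927 km/s


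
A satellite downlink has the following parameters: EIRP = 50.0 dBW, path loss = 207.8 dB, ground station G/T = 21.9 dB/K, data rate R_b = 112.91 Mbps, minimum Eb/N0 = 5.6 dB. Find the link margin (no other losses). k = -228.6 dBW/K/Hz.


C/N0 = EIRP - FSPL + G/T - k = 50.0 - 207.8 + 21.9 - (-228.6)
C/N0 = 92.7000 dB-Hz
R_b = 112.91 Mbps = 1.1291e+08 bps -> 10*log10(R_b) = 80.5273 dB-Hz
Eb/N0 = C/N0 - 10*log10(R_b) = 92.7000 - 80.5273 = 12.1727 dB
Margin = Eb/N0 - Eb/N0_req = 12.1727 - 5.6 = 6.5727 dB (link closes)

6.5727 dB


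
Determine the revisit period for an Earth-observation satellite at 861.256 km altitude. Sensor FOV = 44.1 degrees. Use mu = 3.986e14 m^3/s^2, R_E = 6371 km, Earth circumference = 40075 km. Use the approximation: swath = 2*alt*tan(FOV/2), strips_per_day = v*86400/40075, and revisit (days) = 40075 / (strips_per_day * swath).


swath = 2*861.256*tan(0.3848451) = 697.6892 km
v = sqrt(mu/r) = 7423.8938 m/s = 7.4239 km/s
strips/day = v*86400/40075 = 7.4239*86400/40075 = 16.0056
coverage/day = strips * swath = 16.0056 * 697.6892 = 11166.9342 km
revisit = 40075 / 11166.9342 = 3.5887 days

3.5887 days


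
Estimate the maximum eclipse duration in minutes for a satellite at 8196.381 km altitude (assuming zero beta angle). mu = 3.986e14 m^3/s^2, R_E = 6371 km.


r = 14567.3810 km
T = 291.6300 min
Eclipse fraction = arcsin(R_E/r)/pi = arcsin(6371.0000/14567.3810)/pi
= arcsin(0.437347)/pi = 0.1440818
Eclipse duration = 0.1440818 * 291.6300 = 42.0186 min

42.0186 minutes
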